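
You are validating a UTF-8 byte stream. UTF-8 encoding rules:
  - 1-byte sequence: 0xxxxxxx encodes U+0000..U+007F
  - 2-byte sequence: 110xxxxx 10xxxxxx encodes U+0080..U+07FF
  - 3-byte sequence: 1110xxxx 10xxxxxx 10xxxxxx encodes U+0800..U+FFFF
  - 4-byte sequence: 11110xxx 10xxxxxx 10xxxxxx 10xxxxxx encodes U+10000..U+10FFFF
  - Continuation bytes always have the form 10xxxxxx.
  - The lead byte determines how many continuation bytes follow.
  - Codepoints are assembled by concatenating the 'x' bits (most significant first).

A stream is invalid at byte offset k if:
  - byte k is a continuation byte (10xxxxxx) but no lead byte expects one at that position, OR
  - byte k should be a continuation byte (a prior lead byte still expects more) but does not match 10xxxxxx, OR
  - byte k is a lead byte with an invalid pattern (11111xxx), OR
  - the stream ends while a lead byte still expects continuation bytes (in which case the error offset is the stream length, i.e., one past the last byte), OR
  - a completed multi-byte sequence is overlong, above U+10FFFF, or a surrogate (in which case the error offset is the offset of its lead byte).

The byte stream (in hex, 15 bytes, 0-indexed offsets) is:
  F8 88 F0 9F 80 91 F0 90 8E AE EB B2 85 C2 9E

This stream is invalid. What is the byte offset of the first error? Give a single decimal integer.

Byte[0]=F8: INVALID lead byte (not 0xxx/110x/1110/11110)

Answer: 0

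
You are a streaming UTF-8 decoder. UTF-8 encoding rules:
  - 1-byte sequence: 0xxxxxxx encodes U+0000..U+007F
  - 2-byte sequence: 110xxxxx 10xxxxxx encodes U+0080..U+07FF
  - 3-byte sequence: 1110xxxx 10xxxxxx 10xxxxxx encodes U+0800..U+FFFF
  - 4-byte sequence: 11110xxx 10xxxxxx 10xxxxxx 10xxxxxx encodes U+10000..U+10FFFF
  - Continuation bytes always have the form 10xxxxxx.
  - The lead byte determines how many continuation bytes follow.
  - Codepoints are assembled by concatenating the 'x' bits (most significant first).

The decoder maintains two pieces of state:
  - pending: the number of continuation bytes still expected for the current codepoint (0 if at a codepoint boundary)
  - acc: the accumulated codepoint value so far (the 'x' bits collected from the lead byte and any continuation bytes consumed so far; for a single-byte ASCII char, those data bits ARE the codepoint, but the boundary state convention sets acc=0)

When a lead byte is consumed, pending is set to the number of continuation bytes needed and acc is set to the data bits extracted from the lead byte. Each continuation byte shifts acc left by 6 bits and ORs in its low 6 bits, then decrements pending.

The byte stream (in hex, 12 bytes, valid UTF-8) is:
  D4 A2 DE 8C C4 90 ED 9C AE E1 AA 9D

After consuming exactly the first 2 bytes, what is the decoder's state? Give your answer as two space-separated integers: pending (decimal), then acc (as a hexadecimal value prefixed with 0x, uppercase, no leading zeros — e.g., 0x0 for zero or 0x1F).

Byte[0]=D4: 2-byte lead. pending=1, acc=0x14
Byte[1]=A2: continuation. acc=(acc<<6)|0x22=0x522, pending=0

Answer: 0 0x522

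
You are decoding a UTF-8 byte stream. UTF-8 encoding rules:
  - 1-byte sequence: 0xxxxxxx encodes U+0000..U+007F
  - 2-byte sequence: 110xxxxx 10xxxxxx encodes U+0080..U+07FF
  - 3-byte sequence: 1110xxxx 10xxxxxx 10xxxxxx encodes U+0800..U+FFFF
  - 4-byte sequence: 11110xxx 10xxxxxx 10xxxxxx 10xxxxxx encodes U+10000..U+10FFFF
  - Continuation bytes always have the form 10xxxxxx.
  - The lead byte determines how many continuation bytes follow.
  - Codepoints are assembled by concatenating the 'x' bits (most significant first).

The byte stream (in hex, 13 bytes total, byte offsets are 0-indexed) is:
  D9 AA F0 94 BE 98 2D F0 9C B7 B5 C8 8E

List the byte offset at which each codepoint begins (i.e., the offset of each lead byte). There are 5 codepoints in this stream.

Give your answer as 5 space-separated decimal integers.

Answer: 0 2 6 7 11

Derivation:
Byte[0]=D9: 2-byte lead, need 1 cont bytes. acc=0x19
Byte[1]=AA: continuation. acc=(acc<<6)|0x2A=0x66A
Completed: cp=U+066A (starts at byte 0)
Byte[2]=F0: 4-byte lead, need 3 cont bytes. acc=0x0
Byte[3]=94: continuation. acc=(acc<<6)|0x14=0x14
Byte[4]=BE: continuation. acc=(acc<<6)|0x3E=0x53E
Byte[5]=98: continuation. acc=(acc<<6)|0x18=0x14F98
Completed: cp=U+14F98 (starts at byte 2)
Byte[6]=2D: 1-byte ASCII. cp=U+002D
Byte[7]=F0: 4-byte lead, need 3 cont bytes. acc=0x0
Byte[8]=9C: continuation. acc=(acc<<6)|0x1C=0x1C
Byte[9]=B7: continuation. acc=(acc<<6)|0x37=0x737
Byte[10]=B5: continuation. acc=(acc<<6)|0x35=0x1CDF5
Completed: cp=U+1CDF5 (starts at byte 7)
Byte[11]=C8: 2-byte lead, need 1 cont bytes. acc=0x8
Byte[12]=8E: continuation. acc=(acc<<6)|0x0E=0x20E
Completed: cp=U+020E (starts at byte 11)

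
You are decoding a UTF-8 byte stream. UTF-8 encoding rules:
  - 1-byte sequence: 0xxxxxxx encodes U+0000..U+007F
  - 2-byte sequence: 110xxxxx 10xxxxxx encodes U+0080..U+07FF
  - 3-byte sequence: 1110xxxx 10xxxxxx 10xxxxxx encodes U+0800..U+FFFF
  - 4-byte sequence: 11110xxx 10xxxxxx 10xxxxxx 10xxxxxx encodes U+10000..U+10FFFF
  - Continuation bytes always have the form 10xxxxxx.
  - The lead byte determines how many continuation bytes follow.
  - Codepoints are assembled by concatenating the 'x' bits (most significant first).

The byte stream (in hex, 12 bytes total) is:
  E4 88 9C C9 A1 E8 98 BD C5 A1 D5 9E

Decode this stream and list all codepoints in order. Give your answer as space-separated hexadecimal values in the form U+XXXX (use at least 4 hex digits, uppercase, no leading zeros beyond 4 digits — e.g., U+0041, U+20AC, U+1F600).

Answer: U+421C U+0261 U+863D U+0161 U+055E

Derivation:
Byte[0]=E4: 3-byte lead, need 2 cont bytes. acc=0x4
Byte[1]=88: continuation. acc=(acc<<6)|0x08=0x108
Byte[2]=9C: continuation. acc=(acc<<6)|0x1C=0x421C
Completed: cp=U+421C (starts at byte 0)
Byte[3]=C9: 2-byte lead, need 1 cont bytes. acc=0x9
Byte[4]=A1: continuation. acc=(acc<<6)|0x21=0x261
Completed: cp=U+0261 (starts at byte 3)
Byte[5]=E8: 3-byte lead, need 2 cont bytes. acc=0x8
Byte[6]=98: continuation. acc=(acc<<6)|0x18=0x218
Byte[7]=BD: continuation. acc=(acc<<6)|0x3D=0x863D
Completed: cp=U+863D (starts at byte 5)
Byte[8]=C5: 2-byte lead, need 1 cont bytes. acc=0x5
Byte[9]=A1: continuation. acc=(acc<<6)|0x21=0x161
Completed: cp=U+0161 (starts at byte 8)
Byte[10]=D5: 2-byte lead, need 1 cont bytes. acc=0x15
Byte[11]=9E: continuation. acc=(acc<<6)|0x1E=0x55E
Completed: cp=U+055E (starts at byte 10)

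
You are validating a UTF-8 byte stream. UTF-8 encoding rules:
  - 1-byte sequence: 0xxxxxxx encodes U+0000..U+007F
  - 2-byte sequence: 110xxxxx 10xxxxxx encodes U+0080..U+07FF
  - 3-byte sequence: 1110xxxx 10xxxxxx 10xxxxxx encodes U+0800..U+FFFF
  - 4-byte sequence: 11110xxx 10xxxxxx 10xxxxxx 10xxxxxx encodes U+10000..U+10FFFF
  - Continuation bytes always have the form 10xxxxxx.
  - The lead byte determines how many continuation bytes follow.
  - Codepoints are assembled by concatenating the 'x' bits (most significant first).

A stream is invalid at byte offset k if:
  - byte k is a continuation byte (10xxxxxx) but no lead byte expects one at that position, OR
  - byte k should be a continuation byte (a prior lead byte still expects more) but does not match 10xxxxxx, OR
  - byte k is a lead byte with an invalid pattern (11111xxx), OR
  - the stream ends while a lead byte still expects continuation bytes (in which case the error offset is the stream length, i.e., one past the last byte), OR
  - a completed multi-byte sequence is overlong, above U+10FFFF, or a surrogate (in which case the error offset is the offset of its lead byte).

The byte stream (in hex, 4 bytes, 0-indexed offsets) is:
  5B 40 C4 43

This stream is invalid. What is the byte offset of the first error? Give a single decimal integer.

Answer: 3

Derivation:
Byte[0]=5B: 1-byte ASCII. cp=U+005B
Byte[1]=40: 1-byte ASCII. cp=U+0040
Byte[2]=C4: 2-byte lead, need 1 cont bytes. acc=0x4
Byte[3]=43: expected 10xxxxxx continuation. INVALID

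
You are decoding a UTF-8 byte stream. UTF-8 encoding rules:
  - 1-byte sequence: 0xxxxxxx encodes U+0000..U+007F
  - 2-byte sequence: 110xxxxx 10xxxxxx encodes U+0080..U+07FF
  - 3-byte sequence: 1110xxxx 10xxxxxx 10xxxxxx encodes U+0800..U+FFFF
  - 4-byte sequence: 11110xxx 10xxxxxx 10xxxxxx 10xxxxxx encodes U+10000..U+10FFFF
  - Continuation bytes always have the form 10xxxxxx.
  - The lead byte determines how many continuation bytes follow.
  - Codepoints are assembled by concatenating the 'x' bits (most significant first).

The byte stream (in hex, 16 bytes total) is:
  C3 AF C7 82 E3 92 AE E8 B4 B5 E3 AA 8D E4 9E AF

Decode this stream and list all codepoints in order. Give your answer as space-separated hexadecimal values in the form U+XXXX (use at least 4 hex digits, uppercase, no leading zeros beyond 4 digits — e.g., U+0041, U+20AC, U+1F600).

Byte[0]=C3: 2-byte lead, need 1 cont bytes. acc=0x3
Byte[1]=AF: continuation. acc=(acc<<6)|0x2F=0xEF
Completed: cp=U+00EF (starts at byte 0)
Byte[2]=C7: 2-byte lead, need 1 cont bytes. acc=0x7
Byte[3]=82: continuation. acc=(acc<<6)|0x02=0x1C2
Completed: cp=U+01C2 (starts at byte 2)
Byte[4]=E3: 3-byte lead, need 2 cont bytes. acc=0x3
Byte[5]=92: continuation. acc=(acc<<6)|0x12=0xD2
Byte[6]=AE: continuation. acc=(acc<<6)|0x2E=0x34AE
Completed: cp=U+34AE (starts at byte 4)
Byte[7]=E8: 3-byte lead, need 2 cont bytes. acc=0x8
Byte[8]=B4: continuation. acc=(acc<<6)|0x34=0x234
Byte[9]=B5: continuation. acc=(acc<<6)|0x35=0x8D35
Completed: cp=U+8D35 (starts at byte 7)
Byte[10]=E3: 3-byte lead, need 2 cont bytes. acc=0x3
Byte[11]=AA: continuation. acc=(acc<<6)|0x2A=0xEA
Byte[12]=8D: continuation. acc=(acc<<6)|0x0D=0x3A8D
Completed: cp=U+3A8D (starts at byte 10)
Byte[13]=E4: 3-byte lead, need 2 cont bytes. acc=0x4
Byte[14]=9E: continuation. acc=(acc<<6)|0x1E=0x11E
Byte[15]=AF: continuation. acc=(acc<<6)|0x2F=0x47AF
Completed: cp=U+47AF (starts at byte 13)

Answer: U+00EF U+01C2 U+34AE U+8D35 U+3A8D U+47AF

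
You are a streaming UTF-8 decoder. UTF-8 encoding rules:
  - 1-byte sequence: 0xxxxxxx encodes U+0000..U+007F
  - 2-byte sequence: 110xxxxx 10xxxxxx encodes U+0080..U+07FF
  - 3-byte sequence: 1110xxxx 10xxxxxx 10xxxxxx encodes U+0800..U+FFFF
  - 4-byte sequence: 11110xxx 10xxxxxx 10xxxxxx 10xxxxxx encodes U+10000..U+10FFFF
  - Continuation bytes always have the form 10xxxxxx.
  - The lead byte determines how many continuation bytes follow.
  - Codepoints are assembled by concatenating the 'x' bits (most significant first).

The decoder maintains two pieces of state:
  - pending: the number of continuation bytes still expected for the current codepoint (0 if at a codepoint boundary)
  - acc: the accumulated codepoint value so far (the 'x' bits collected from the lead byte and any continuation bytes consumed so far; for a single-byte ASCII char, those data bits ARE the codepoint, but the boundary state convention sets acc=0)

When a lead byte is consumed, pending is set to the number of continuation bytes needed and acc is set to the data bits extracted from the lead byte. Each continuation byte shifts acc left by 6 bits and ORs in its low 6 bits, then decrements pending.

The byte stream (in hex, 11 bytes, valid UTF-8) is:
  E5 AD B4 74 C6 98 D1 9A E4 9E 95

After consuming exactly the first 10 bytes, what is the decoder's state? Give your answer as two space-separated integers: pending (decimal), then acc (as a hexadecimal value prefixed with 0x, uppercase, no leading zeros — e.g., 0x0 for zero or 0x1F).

Answer: 1 0x11E

Derivation:
Byte[0]=E5: 3-byte lead. pending=2, acc=0x5
Byte[1]=AD: continuation. acc=(acc<<6)|0x2D=0x16D, pending=1
Byte[2]=B4: continuation. acc=(acc<<6)|0x34=0x5B74, pending=0
Byte[3]=74: 1-byte. pending=0, acc=0x0
Byte[4]=C6: 2-byte lead. pending=1, acc=0x6
Byte[5]=98: continuation. acc=(acc<<6)|0x18=0x198, pending=0
Byte[6]=D1: 2-byte lead. pending=1, acc=0x11
Byte[7]=9A: continuation. acc=(acc<<6)|0x1A=0x45A, pending=0
Byte[8]=E4: 3-byte lead. pending=2, acc=0x4
Byte[9]=9E: continuation. acc=(acc<<6)|0x1E=0x11E, pending=1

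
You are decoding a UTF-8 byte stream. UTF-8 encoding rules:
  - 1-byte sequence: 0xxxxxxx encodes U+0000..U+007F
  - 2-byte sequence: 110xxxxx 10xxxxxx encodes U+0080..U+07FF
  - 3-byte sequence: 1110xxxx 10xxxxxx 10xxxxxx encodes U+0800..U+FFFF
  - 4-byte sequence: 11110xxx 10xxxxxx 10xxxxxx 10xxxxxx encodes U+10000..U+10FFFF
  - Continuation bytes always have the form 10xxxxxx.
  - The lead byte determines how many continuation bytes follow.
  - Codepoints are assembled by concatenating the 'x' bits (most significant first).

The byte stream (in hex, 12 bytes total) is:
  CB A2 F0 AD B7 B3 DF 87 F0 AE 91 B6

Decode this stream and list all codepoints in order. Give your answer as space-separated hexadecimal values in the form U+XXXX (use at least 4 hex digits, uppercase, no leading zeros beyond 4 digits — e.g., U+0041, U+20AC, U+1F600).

Answer: U+02E2 U+2DDF3 U+07C7 U+2E476

Derivation:
Byte[0]=CB: 2-byte lead, need 1 cont bytes. acc=0xB
Byte[1]=A2: continuation. acc=(acc<<6)|0x22=0x2E2
Completed: cp=U+02E2 (starts at byte 0)
Byte[2]=F0: 4-byte lead, need 3 cont bytes. acc=0x0
Byte[3]=AD: continuation. acc=(acc<<6)|0x2D=0x2D
Byte[4]=B7: continuation. acc=(acc<<6)|0x37=0xB77
Byte[5]=B3: continuation. acc=(acc<<6)|0x33=0x2DDF3
Completed: cp=U+2DDF3 (starts at byte 2)
Byte[6]=DF: 2-byte lead, need 1 cont bytes. acc=0x1F
Byte[7]=87: continuation. acc=(acc<<6)|0x07=0x7C7
Completed: cp=U+07C7 (starts at byte 6)
Byte[8]=F0: 4-byte lead, need 3 cont bytes. acc=0x0
Byte[9]=AE: continuation. acc=(acc<<6)|0x2E=0x2E
Byte[10]=91: continuation. acc=(acc<<6)|0x11=0xB91
Byte[11]=B6: continuation. acc=(acc<<6)|0x36=0x2E476
Completed: cp=U+2E476 (starts at byte 8)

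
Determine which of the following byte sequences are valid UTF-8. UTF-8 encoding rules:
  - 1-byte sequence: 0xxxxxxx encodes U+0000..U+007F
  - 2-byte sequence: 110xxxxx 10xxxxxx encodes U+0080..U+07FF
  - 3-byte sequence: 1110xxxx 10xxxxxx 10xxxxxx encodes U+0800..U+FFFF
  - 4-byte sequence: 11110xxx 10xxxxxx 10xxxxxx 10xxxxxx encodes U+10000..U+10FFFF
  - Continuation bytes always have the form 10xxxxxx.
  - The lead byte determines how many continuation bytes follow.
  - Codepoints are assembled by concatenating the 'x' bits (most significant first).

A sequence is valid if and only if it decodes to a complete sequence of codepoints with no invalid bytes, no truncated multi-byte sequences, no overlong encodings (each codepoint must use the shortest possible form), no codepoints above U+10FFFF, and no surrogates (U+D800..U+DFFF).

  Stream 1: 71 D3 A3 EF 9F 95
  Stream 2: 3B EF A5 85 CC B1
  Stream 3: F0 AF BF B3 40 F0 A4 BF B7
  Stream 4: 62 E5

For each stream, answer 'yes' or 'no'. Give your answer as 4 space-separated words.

Answer: yes yes yes no

Derivation:
Stream 1: decodes cleanly. VALID
Stream 2: decodes cleanly. VALID
Stream 3: decodes cleanly. VALID
Stream 4: error at byte offset 2. INVALID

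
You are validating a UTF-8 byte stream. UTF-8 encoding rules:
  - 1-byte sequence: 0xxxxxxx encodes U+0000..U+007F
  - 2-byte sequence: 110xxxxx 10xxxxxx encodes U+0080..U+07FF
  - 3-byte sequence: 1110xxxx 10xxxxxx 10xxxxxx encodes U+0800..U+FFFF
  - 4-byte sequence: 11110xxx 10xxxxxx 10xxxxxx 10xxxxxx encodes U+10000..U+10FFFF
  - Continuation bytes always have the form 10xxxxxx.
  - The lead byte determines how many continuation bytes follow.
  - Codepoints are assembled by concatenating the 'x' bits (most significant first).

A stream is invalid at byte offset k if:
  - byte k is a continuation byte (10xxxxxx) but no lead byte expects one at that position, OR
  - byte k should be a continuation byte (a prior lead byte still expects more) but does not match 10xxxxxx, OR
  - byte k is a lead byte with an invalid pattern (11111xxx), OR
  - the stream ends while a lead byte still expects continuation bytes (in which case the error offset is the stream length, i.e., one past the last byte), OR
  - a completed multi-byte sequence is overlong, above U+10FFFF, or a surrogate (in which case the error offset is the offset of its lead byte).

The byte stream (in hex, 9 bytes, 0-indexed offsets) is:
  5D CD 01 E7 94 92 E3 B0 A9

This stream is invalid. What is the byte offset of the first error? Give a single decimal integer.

Byte[0]=5D: 1-byte ASCII. cp=U+005D
Byte[1]=CD: 2-byte lead, need 1 cont bytes. acc=0xD
Byte[2]=01: expected 10xxxxxx continuation. INVALID

Answer: 2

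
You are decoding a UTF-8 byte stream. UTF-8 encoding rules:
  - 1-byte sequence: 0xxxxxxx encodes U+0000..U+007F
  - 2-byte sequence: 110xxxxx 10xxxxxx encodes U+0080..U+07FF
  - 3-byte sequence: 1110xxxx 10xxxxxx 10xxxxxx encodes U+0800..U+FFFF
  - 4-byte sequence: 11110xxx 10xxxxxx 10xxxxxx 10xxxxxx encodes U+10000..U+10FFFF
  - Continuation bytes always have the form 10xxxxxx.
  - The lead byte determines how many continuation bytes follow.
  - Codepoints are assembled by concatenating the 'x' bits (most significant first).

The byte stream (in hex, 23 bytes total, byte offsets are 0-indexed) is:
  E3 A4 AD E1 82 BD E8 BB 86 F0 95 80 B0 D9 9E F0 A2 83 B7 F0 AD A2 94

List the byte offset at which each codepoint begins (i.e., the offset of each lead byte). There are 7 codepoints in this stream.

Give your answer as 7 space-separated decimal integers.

Answer: 0 3 6 9 13 15 19

Derivation:
Byte[0]=E3: 3-byte lead, need 2 cont bytes. acc=0x3
Byte[1]=A4: continuation. acc=(acc<<6)|0x24=0xE4
Byte[2]=AD: continuation. acc=(acc<<6)|0x2D=0x392D
Completed: cp=U+392D (starts at byte 0)
Byte[3]=E1: 3-byte lead, need 2 cont bytes. acc=0x1
Byte[4]=82: continuation. acc=(acc<<6)|0x02=0x42
Byte[5]=BD: continuation. acc=(acc<<6)|0x3D=0x10BD
Completed: cp=U+10BD (starts at byte 3)
Byte[6]=E8: 3-byte lead, need 2 cont bytes. acc=0x8
Byte[7]=BB: continuation. acc=(acc<<6)|0x3B=0x23B
Byte[8]=86: continuation. acc=(acc<<6)|0x06=0x8EC6
Completed: cp=U+8EC6 (starts at byte 6)
Byte[9]=F0: 4-byte lead, need 3 cont bytes. acc=0x0
Byte[10]=95: continuation. acc=(acc<<6)|0x15=0x15
Byte[11]=80: continuation. acc=(acc<<6)|0x00=0x540
Byte[12]=B0: continuation. acc=(acc<<6)|0x30=0x15030
Completed: cp=U+15030 (starts at byte 9)
Byte[13]=D9: 2-byte lead, need 1 cont bytes. acc=0x19
Byte[14]=9E: continuation. acc=(acc<<6)|0x1E=0x65E
Completed: cp=U+065E (starts at byte 13)
Byte[15]=F0: 4-byte lead, need 3 cont bytes. acc=0x0
Byte[16]=A2: continuation. acc=(acc<<6)|0x22=0x22
Byte[17]=83: continuation. acc=(acc<<6)|0x03=0x883
Byte[18]=B7: continuation. acc=(acc<<6)|0x37=0x220F7
Completed: cp=U+220F7 (starts at byte 15)
Byte[19]=F0: 4-byte lead, need 3 cont bytes. acc=0x0
Byte[20]=AD: continuation. acc=(acc<<6)|0x2D=0x2D
Byte[21]=A2: continuation. acc=(acc<<6)|0x22=0xB62
Byte[22]=94: continuation. acc=(acc<<6)|0x14=0x2D894
Completed: cp=U+2D894 (starts at byte 19)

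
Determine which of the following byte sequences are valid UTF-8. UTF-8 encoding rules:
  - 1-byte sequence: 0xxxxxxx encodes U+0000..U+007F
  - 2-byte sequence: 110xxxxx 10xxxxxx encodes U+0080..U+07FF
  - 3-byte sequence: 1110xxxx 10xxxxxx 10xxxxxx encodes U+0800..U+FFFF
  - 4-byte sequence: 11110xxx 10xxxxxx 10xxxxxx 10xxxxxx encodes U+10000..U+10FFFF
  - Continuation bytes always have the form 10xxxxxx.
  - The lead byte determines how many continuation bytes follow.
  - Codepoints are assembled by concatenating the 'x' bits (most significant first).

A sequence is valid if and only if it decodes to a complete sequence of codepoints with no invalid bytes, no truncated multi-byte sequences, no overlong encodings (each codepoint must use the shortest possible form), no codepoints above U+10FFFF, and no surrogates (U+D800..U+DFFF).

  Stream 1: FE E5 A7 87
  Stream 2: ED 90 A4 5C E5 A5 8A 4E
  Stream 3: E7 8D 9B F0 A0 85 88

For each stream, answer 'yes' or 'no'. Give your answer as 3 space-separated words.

Stream 1: error at byte offset 0. INVALID
Stream 2: decodes cleanly. VALID
Stream 3: decodes cleanly. VALID

Answer: no yes yes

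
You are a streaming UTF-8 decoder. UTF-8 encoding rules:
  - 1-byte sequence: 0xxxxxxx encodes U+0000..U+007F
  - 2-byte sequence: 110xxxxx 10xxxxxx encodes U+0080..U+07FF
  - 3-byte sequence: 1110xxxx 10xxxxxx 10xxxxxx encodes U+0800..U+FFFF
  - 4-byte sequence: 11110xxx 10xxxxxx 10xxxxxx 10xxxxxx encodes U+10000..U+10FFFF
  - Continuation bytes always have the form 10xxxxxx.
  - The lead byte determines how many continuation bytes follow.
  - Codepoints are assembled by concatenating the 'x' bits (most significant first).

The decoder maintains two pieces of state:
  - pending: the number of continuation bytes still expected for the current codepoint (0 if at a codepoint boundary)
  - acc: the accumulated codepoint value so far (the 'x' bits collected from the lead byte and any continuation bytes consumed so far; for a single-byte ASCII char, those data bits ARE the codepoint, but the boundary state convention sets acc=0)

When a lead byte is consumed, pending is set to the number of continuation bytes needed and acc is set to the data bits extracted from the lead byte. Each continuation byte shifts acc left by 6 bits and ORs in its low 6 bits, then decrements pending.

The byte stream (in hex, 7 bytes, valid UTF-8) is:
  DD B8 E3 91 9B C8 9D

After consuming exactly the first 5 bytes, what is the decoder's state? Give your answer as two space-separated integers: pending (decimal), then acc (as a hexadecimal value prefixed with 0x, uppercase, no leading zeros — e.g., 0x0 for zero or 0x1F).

Byte[0]=DD: 2-byte lead. pending=1, acc=0x1D
Byte[1]=B8: continuation. acc=(acc<<6)|0x38=0x778, pending=0
Byte[2]=E3: 3-byte lead. pending=2, acc=0x3
Byte[3]=91: continuation. acc=(acc<<6)|0x11=0xD1, pending=1
Byte[4]=9B: continuation. acc=(acc<<6)|0x1B=0x345B, pending=0

Answer: 0 0x345B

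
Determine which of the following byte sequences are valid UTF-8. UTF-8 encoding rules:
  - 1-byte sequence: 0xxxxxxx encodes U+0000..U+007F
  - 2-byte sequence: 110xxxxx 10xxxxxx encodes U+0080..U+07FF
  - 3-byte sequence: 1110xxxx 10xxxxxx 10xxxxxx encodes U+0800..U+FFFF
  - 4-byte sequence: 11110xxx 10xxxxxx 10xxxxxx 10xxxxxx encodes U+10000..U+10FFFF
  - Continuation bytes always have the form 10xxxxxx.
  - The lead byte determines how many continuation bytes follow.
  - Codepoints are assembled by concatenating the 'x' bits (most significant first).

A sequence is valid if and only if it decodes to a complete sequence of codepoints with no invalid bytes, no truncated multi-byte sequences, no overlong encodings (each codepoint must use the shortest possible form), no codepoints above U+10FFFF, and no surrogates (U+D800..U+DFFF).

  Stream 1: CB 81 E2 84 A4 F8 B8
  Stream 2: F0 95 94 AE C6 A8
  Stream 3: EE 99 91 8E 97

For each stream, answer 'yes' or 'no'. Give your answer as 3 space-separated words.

Answer: no yes no

Derivation:
Stream 1: error at byte offset 5. INVALID
Stream 2: decodes cleanly. VALID
Stream 3: error at byte offset 3. INVALID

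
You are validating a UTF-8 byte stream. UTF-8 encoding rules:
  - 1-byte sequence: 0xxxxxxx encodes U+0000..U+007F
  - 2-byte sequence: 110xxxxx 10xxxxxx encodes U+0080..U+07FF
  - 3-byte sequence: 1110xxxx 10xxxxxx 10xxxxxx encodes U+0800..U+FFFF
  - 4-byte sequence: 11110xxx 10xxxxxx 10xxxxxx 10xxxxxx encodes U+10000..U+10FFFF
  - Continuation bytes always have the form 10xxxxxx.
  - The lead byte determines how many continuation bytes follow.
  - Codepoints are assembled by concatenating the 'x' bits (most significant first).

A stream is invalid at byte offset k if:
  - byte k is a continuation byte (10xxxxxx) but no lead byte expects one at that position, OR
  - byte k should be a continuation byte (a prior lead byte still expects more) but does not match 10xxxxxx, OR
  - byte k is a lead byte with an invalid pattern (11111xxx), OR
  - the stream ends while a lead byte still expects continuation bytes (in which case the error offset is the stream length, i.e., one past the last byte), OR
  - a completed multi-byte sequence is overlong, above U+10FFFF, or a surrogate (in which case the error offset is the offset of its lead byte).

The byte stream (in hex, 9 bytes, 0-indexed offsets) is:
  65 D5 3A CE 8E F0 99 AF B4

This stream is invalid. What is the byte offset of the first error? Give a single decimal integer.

Byte[0]=65: 1-byte ASCII. cp=U+0065
Byte[1]=D5: 2-byte lead, need 1 cont bytes. acc=0x15
Byte[2]=3A: expected 10xxxxxx continuation. INVALID

Answer: 2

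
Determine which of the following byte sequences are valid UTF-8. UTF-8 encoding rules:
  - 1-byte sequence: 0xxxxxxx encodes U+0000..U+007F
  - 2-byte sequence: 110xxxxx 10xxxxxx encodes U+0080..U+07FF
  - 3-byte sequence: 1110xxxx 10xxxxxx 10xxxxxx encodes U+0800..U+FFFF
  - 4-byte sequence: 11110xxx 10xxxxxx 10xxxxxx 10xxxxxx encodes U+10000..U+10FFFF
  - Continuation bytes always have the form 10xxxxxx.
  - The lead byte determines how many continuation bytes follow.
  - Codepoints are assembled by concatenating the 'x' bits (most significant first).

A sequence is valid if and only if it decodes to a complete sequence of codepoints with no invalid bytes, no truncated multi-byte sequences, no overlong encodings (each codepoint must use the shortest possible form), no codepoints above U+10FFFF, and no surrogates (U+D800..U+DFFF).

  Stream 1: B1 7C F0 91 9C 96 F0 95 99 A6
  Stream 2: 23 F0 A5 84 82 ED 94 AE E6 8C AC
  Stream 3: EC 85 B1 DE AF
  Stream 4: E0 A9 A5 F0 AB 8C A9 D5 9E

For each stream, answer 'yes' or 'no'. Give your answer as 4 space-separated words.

Answer: no yes yes yes

Derivation:
Stream 1: error at byte offset 0. INVALID
Stream 2: decodes cleanly. VALID
Stream 3: decodes cleanly. VALID
Stream 4: decodes cleanly. VALID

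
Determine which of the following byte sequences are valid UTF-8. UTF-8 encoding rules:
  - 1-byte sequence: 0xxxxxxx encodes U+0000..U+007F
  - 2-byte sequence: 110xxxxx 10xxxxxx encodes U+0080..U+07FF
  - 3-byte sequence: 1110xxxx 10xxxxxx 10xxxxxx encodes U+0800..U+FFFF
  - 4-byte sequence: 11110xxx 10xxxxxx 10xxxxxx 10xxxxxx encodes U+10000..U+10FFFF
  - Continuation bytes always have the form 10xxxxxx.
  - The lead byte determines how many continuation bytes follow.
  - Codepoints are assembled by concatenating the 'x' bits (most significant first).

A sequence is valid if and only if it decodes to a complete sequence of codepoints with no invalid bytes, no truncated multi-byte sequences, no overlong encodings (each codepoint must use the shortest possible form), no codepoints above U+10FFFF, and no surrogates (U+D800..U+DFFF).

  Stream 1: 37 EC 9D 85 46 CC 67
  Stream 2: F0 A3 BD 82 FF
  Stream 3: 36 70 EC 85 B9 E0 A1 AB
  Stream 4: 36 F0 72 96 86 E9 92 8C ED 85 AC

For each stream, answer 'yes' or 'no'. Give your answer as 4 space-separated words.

Stream 1: error at byte offset 6. INVALID
Stream 2: error at byte offset 4. INVALID
Stream 3: decodes cleanly. VALID
Stream 4: error at byte offset 2. INVALID

Answer: no no yes no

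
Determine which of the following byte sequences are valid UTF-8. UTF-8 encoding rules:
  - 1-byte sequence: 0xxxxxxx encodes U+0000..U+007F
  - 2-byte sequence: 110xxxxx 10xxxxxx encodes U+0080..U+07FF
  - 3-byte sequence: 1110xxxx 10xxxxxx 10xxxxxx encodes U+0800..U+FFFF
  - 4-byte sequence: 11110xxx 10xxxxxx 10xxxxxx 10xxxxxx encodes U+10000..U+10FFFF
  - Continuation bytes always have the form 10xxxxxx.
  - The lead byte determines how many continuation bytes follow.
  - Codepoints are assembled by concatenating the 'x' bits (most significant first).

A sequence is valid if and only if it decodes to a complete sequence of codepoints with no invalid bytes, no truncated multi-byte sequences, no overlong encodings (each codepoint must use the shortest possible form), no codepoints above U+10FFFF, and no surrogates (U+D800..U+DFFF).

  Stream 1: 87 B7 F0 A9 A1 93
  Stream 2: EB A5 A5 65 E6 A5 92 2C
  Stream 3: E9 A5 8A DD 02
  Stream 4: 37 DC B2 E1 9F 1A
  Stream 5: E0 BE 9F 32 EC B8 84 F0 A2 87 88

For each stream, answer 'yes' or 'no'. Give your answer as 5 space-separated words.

Stream 1: error at byte offset 0. INVALID
Stream 2: decodes cleanly. VALID
Stream 3: error at byte offset 4. INVALID
Stream 4: error at byte offset 5. INVALID
Stream 5: decodes cleanly. VALID

Answer: no yes no no yes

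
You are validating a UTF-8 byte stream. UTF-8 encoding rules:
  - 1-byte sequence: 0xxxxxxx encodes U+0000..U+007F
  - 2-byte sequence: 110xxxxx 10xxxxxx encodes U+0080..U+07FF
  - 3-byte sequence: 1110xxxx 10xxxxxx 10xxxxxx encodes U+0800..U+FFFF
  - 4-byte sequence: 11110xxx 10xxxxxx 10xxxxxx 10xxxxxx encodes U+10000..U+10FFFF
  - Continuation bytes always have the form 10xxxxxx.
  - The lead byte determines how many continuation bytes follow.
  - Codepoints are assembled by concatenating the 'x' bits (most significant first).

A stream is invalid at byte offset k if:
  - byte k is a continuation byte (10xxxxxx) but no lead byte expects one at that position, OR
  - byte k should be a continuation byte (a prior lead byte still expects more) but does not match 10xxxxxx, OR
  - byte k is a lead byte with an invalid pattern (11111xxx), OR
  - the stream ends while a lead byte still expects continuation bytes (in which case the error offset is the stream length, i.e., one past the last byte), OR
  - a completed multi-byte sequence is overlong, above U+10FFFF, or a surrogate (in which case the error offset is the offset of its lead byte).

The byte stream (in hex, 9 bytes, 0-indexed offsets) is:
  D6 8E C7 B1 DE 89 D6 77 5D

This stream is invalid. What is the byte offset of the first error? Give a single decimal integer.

Answer: 7

Derivation:
Byte[0]=D6: 2-byte lead, need 1 cont bytes. acc=0x16
Byte[1]=8E: continuation. acc=(acc<<6)|0x0E=0x58E
Completed: cp=U+058E (starts at byte 0)
Byte[2]=C7: 2-byte lead, need 1 cont bytes. acc=0x7
Byte[3]=B1: continuation. acc=(acc<<6)|0x31=0x1F1
Completed: cp=U+01F1 (starts at byte 2)
Byte[4]=DE: 2-byte lead, need 1 cont bytes. acc=0x1E
Byte[5]=89: continuation. acc=(acc<<6)|0x09=0x789
Completed: cp=U+0789 (starts at byte 4)
Byte[6]=D6: 2-byte lead, need 1 cont bytes. acc=0x16
Byte[7]=77: expected 10xxxxxx continuation. INVALID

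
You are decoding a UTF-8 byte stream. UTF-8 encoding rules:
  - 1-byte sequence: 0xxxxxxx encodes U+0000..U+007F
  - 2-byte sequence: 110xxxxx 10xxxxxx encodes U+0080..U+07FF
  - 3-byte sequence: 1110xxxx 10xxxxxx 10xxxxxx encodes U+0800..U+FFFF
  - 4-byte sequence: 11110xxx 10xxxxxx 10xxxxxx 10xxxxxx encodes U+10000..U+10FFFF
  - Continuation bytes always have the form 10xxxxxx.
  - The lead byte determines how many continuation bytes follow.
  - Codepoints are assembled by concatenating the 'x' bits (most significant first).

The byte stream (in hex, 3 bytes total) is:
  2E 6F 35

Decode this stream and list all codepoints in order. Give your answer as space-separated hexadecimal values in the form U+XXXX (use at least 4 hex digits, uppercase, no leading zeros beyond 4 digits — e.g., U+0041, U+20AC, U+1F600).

Answer: U+002E U+006F U+0035

Derivation:
Byte[0]=2E: 1-byte ASCII. cp=U+002E
Byte[1]=6F: 1-byte ASCII. cp=U+006F
Byte[2]=35: 1-byte ASCII. cp=U+0035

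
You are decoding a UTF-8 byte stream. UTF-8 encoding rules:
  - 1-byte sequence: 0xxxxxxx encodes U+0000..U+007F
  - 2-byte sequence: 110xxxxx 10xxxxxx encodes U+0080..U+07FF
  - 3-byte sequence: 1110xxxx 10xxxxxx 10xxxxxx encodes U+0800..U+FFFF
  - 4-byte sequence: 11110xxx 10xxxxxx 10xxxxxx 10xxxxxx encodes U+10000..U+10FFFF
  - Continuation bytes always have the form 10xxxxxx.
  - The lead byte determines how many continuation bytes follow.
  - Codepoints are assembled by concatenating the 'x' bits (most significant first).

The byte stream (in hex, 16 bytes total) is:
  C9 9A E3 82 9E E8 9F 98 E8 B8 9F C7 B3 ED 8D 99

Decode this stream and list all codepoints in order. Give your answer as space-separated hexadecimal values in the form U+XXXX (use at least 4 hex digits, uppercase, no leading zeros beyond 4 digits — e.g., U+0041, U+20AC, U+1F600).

Answer: U+025A U+309E U+87D8 U+8E1F U+01F3 U+D359

Derivation:
Byte[0]=C9: 2-byte lead, need 1 cont bytes. acc=0x9
Byte[1]=9A: continuation. acc=(acc<<6)|0x1A=0x25A
Completed: cp=U+025A (starts at byte 0)
Byte[2]=E3: 3-byte lead, need 2 cont bytes. acc=0x3
Byte[3]=82: continuation. acc=(acc<<6)|0x02=0xC2
Byte[4]=9E: continuation. acc=(acc<<6)|0x1E=0x309E
Completed: cp=U+309E (starts at byte 2)
Byte[5]=E8: 3-byte lead, need 2 cont bytes. acc=0x8
Byte[6]=9F: continuation. acc=(acc<<6)|0x1F=0x21F
Byte[7]=98: continuation. acc=(acc<<6)|0x18=0x87D8
Completed: cp=U+87D8 (starts at byte 5)
Byte[8]=E8: 3-byte lead, need 2 cont bytes. acc=0x8
Byte[9]=B8: continuation. acc=(acc<<6)|0x38=0x238
Byte[10]=9F: continuation. acc=(acc<<6)|0x1F=0x8E1F
Completed: cp=U+8E1F (starts at byte 8)
Byte[11]=C7: 2-byte lead, need 1 cont bytes. acc=0x7
Byte[12]=B3: continuation. acc=(acc<<6)|0x33=0x1F3
Completed: cp=U+01F3 (starts at byte 11)
Byte[13]=ED: 3-byte lead, need 2 cont bytes. acc=0xD
Byte[14]=8D: continuation. acc=(acc<<6)|0x0D=0x34D
Byte[15]=99: continuation. acc=(acc<<6)|0x19=0xD359
Completed: cp=U+D359 (starts at byte 13)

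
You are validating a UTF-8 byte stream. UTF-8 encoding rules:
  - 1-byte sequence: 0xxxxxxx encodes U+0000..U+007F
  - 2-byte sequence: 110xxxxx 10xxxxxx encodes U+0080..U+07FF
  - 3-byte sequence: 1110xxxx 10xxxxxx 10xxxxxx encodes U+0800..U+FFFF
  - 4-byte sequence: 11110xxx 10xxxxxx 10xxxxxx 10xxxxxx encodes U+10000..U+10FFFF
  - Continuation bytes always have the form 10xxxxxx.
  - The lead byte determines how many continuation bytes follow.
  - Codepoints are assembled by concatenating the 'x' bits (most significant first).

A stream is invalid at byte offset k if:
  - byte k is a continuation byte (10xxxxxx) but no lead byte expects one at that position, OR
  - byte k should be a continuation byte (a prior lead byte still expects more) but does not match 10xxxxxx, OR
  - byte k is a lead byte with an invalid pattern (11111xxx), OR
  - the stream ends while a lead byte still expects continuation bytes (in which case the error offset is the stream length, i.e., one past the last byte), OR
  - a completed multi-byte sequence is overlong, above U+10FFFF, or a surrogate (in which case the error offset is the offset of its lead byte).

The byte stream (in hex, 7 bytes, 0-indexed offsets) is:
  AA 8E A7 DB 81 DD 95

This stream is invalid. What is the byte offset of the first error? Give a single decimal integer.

Byte[0]=AA: INVALID lead byte (not 0xxx/110x/1110/11110)

Answer: 0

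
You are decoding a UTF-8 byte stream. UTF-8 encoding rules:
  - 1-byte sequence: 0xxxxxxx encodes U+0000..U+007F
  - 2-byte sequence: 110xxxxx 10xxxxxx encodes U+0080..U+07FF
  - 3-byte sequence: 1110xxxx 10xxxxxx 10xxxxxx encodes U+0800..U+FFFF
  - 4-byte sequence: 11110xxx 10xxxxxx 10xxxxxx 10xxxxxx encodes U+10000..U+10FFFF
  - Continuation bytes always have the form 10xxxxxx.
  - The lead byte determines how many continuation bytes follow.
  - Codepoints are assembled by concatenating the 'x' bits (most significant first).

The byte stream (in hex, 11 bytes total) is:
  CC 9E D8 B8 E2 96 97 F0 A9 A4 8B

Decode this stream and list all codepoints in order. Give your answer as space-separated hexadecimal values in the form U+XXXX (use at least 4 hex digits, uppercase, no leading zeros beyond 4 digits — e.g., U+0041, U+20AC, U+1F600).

Answer: U+031E U+0638 U+2597 U+2990B

Derivation:
Byte[0]=CC: 2-byte lead, need 1 cont bytes. acc=0xC
Byte[1]=9E: continuation. acc=(acc<<6)|0x1E=0x31E
Completed: cp=U+031E (starts at byte 0)
Byte[2]=D8: 2-byte lead, need 1 cont bytes. acc=0x18
Byte[3]=B8: continuation. acc=(acc<<6)|0x38=0x638
Completed: cp=U+0638 (starts at byte 2)
Byte[4]=E2: 3-byte lead, need 2 cont bytes. acc=0x2
Byte[5]=96: continuation. acc=(acc<<6)|0x16=0x96
Byte[6]=97: continuation. acc=(acc<<6)|0x17=0x2597
Completed: cp=U+2597 (starts at byte 4)
Byte[7]=F0: 4-byte lead, need 3 cont bytes. acc=0x0
Byte[8]=A9: continuation. acc=(acc<<6)|0x29=0x29
Byte[9]=A4: continuation. acc=(acc<<6)|0x24=0xA64
Byte[10]=8B: continuation. acc=(acc<<6)|0x0B=0x2990B
Completed: cp=U+2990B (starts at byte 7)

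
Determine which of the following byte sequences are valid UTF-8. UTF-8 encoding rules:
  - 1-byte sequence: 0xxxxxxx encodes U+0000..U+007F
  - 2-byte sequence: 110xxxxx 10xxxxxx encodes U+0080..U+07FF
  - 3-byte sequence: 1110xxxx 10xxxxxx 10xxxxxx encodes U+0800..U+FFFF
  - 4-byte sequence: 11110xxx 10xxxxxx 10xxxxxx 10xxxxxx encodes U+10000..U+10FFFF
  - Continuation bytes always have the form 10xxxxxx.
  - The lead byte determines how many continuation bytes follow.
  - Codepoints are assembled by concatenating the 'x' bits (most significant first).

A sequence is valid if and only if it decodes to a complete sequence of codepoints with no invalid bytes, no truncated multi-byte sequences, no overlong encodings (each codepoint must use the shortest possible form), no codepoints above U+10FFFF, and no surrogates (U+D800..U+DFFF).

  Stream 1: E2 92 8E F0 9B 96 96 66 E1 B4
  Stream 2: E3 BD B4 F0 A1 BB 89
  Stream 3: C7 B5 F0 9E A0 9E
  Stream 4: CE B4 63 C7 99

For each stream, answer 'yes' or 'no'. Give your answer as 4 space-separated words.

Stream 1: error at byte offset 10. INVALID
Stream 2: decodes cleanly. VALID
Stream 3: decodes cleanly. VALID
Stream 4: decodes cleanly. VALID

Answer: no yes yes yes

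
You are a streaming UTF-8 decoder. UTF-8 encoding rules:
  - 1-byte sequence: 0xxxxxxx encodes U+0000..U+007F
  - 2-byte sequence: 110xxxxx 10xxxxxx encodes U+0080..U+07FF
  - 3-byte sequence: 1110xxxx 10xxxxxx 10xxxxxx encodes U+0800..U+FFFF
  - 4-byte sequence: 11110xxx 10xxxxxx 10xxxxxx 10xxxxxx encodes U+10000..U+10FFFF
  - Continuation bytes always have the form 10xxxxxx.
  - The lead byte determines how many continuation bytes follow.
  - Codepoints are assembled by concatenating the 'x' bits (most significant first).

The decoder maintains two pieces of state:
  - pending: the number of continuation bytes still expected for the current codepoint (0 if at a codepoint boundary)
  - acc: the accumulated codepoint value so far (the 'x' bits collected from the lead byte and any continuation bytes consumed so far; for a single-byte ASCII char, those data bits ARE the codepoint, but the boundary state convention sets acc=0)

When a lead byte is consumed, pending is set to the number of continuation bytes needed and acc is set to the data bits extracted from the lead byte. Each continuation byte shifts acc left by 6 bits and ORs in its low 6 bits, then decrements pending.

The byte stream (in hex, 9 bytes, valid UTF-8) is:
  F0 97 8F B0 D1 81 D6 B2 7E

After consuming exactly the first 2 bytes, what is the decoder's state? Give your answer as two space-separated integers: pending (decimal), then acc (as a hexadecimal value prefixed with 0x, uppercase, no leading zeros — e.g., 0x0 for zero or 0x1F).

Byte[0]=F0: 4-byte lead. pending=3, acc=0x0
Byte[1]=97: continuation. acc=(acc<<6)|0x17=0x17, pending=2

Answer: 2 0x17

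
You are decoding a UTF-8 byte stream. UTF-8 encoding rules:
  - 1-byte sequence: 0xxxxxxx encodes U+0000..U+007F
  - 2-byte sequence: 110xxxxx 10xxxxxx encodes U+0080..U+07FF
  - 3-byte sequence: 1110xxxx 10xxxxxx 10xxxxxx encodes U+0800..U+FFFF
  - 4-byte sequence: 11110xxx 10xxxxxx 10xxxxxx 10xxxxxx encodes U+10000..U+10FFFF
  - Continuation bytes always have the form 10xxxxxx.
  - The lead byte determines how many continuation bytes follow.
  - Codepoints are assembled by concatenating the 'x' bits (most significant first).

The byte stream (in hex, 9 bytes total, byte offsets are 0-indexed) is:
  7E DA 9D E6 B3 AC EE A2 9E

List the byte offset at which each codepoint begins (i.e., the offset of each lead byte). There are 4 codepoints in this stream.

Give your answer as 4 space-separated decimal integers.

Answer: 0 1 3 6

Derivation:
Byte[0]=7E: 1-byte ASCII. cp=U+007E
Byte[1]=DA: 2-byte lead, need 1 cont bytes. acc=0x1A
Byte[2]=9D: continuation. acc=(acc<<6)|0x1D=0x69D
Completed: cp=U+069D (starts at byte 1)
Byte[3]=E6: 3-byte lead, need 2 cont bytes. acc=0x6
Byte[4]=B3: continuation. acc=(acc<<6)|0x33=0x1B3
Byte[5]=AC: continuation. acc=(acc<<6)|0x2C=0x6CEC
Completed: cp=U+6CEC (starts at byte 3)
Byte[6]=EE: 3-byte lead, need 2 cont bytes. acc=0xE
Byte[7]=A2: continuation. acc=(acc<<6)|0x22=0x3A2
Byte[8]=9E: continuation. acc=(acc<<6)|0x1E=0xE89E
Completed: cp=U+E89E (starts at byte 6)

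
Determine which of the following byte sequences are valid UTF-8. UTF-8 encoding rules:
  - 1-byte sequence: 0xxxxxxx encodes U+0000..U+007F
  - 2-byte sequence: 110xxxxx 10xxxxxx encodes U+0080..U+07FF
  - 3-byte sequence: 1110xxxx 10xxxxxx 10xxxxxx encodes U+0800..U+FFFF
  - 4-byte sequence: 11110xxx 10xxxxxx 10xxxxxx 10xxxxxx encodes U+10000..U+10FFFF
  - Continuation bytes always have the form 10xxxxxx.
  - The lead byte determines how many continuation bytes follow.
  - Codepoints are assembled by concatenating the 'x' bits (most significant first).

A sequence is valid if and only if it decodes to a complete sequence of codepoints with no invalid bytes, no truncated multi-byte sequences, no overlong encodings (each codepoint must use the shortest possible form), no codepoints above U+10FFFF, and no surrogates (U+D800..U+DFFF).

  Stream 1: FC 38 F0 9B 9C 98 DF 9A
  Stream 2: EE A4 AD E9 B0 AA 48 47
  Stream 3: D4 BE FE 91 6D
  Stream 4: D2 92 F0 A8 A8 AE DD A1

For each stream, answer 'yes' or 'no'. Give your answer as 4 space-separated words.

Answer: no yes no yes

Derivation:
Stream 1: error at byte offset 0. INVALID
Stream 2: decodes cleanly. VALID
Stream 3: error at byte offset 2. INVALID
Stream 4: decodes cleanly. VALID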